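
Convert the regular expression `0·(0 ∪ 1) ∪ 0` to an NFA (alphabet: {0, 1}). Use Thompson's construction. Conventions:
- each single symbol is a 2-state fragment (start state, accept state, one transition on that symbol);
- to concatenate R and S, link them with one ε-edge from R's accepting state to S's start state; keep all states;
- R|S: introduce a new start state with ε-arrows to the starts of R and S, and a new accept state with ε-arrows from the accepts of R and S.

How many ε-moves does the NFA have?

Building bottom-up:
Each of the 4 symbol leaves contributes 0 ε-transitions.
  0 ∪ 1 → 4 ε-transitions
  0·(0 ∪ 1) → 5 ε-transitions
  0·(0 ∪ 1) ∪ 0 → 9 ε-transitions

9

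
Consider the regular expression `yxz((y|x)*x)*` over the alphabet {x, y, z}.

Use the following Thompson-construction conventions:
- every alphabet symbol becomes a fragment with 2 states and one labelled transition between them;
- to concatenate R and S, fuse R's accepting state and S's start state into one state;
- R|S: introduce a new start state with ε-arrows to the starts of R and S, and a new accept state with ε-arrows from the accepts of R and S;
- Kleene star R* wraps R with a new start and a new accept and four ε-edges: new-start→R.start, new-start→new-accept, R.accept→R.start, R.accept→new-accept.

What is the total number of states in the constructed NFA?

By structural recursion:
Each of the 6 symbol leaves contributes a 2-state fragment.
  y|x → 6 states
  (y|x)* → 8 states
  (y|x)*x → 9 states
  ((y|x)*x)* → 11 states
  yxz((y|x)*x)* → 14 states

14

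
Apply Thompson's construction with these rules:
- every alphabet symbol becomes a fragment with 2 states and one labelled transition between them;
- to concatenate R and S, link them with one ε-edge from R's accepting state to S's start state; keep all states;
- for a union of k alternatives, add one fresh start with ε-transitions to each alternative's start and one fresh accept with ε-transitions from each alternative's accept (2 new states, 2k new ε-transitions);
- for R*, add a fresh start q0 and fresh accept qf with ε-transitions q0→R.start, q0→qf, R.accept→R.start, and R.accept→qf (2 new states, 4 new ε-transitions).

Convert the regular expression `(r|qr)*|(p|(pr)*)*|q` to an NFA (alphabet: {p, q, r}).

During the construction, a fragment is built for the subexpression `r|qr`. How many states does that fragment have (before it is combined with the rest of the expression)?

Fragment for `r|qr`:
Each of the 3 symbol leaves contributes a 2-state fragment.
  qr → 4 states
  r|qr → 8 states

8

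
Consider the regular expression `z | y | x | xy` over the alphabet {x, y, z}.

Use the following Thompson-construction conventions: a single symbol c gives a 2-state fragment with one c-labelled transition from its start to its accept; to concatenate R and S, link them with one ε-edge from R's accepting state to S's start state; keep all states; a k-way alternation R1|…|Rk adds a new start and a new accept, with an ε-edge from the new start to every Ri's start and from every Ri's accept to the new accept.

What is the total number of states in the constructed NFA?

Bottom-up over the parse tree:
Each of the 5 symbol leaves contributes a 2-state fragment.
  xy : 4 states
  z | y | x | xy : 12 states

12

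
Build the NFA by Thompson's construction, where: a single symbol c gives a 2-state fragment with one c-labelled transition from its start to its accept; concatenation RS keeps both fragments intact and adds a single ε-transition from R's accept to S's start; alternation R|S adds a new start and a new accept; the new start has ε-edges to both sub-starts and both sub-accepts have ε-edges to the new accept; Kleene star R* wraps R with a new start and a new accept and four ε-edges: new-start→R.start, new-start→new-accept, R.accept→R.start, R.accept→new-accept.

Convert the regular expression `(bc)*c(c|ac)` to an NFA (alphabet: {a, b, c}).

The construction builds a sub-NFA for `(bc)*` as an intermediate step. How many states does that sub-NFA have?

6

Fragment for `(bc)*`:
Each of the 2 symbol leaves contributes a 2-state fragment.
  bc = 4 states
  (bc)* = 6 states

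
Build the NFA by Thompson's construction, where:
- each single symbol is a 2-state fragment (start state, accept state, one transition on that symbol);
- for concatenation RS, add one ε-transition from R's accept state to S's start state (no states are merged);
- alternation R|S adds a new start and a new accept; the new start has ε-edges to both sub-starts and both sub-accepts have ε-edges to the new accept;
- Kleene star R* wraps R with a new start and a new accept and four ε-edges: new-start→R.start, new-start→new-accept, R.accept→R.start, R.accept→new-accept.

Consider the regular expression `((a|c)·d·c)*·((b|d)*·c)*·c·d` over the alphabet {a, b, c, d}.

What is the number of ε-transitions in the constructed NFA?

By structural recursion:
Each of the 9 symbol leaves contributes 0 ε-transitions.
  a|c : 4 ε-transitions
  (a|c)·d·c : 6 ε-transitions
  ((a|c)·d·c)* : 10 ε-transitions
  b|d : 4 ε-transitions
  (b|d)* : 8 ε-transitions
  (b|d)*·c : 9 ε-transitions
  ((b|d)*·c)* : 13 ε-transitions
  ((a|c)·d·c)*·((b|d)*·c)*·c·d : 26 ε-transitions

26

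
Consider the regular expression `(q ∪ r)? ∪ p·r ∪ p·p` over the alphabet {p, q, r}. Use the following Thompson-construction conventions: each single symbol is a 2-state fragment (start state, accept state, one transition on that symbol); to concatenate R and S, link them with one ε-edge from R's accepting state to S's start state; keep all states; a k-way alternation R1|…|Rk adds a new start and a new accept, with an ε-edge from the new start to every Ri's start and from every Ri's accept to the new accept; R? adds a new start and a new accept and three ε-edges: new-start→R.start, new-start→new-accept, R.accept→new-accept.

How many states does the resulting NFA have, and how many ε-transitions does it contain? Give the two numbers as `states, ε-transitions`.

18, 15

By structural recursion:
Each of the 6 symbol leaves contributes 2 states and 0 ε-transitions.
  q ∪ r → 6 states, 4 ε-transitions
  (q ∪ r)? → 8 states, 7 ε-transitions
  p·r → 4 states, 1 ε-transition
  p·p → 4 states, 1 ε-transition
  (q ∪ r)? ∪ p·r ∪ p·p → 18 states, 15 ε-transitions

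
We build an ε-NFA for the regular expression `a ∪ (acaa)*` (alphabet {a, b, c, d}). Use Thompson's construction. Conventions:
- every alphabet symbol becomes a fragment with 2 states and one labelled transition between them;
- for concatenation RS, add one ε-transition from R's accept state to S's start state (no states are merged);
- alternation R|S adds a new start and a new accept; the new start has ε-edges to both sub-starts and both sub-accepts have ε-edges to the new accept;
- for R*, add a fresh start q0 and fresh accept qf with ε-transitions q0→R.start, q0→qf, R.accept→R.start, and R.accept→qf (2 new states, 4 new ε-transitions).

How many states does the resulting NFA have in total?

14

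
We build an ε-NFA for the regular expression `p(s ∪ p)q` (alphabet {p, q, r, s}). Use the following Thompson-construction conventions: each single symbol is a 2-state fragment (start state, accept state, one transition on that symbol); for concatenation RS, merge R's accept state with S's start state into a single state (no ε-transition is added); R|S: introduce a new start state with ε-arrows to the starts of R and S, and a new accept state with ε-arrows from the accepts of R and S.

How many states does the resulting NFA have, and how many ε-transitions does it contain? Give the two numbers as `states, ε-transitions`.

By structural recursion:
Each of the 4 symbol leaves contributes 2 states and 0 ε-transitions.
  s ∪ p — 6 states, 4 ε-transitions
  p(s ∪ p)q — 8 states, 4 ε-transitions

8, 4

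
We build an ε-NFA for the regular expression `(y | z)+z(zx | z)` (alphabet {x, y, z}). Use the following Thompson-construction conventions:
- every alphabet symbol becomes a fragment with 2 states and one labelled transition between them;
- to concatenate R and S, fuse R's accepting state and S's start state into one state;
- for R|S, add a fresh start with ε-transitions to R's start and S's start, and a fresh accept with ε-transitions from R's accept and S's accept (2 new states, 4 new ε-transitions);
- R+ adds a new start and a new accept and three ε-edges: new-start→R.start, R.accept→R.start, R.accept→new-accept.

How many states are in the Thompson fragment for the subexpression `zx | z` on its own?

7

Fragment for `zx | z`:
Each of the 3 symbol leaves contributes a 2-state fragment.
  zx → 3 states
  zx | z → 7 states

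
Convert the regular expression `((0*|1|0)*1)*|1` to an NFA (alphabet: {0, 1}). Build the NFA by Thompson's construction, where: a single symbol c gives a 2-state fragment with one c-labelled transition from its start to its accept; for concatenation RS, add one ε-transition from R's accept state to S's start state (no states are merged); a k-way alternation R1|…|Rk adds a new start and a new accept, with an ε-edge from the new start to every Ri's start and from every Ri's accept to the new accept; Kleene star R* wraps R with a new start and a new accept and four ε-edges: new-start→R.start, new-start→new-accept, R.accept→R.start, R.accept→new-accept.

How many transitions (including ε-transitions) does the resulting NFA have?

28

Building bottom-up:
Each of the 5 symbol leaves contributes 1 transition (1 symbol, 0 ε).
  0* : 5 transitions (1 symbol, 4 ε)
  0*|1|0 : 13 transitions (3 symbol, 10 ε)
  (0*|1|0)* : 17 transitions (3 symbol, 14 ε)
  (0*|1|0)*1 : 19 transitions (4 symbol, 15 ε)
  ((0*|1|0)*1)* : 23 transitions (4 symbol, 19 ε)
  ((0*|1|0)*1)*|1 : 28 transitions (5 symbol, 23 ε)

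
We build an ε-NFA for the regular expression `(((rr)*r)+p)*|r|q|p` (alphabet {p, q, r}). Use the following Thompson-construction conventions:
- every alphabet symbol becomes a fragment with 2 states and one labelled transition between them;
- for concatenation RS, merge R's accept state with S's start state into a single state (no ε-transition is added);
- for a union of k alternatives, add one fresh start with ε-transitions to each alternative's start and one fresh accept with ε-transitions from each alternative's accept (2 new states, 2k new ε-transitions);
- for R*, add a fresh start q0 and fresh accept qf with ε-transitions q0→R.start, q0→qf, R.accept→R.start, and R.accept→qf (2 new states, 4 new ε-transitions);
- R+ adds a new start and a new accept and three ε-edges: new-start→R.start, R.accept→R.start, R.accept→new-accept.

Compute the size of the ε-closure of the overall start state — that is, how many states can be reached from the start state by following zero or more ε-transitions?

11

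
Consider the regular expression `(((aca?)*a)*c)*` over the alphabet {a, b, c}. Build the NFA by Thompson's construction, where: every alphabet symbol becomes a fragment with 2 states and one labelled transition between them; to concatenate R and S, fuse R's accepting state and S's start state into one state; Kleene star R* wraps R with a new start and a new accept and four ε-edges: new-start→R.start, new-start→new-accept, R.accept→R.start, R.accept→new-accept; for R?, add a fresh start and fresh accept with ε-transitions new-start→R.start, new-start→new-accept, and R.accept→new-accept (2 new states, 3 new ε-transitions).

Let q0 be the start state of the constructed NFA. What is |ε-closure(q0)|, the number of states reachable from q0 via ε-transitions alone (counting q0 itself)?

Work bottom-up. For each fragment F, track |ε-closure(F.start)| and whether F's accept lies in that closure (i.e. whether F accepts ε). A single-symbol fragment has closure size 1 and does not accept ε.
  a? → |ε-closure| = 1 (new start) + 1 (body) + 1 (new accept, via ε) = 3
  aca? → same as the first factor's closure: |ε-closure| = 1
  (aca?)* → |ε-closure| = 1 (new start) + 1 (body) + 1 (new accept) = 3
  (aca?)*a → the left operand accepts ε, so the closure extends into the next operand (the shared merged state is already counted); |ε-closure| = 3 + (1−1) = 3
  ((aca?)*a)* → |ε-closure| = 1 (new start) + 3 (body) + 1 (new accept) = 5
  ((aca?)*a)*c → |ε-closure| = 5 + (1−1) = 5 (closure spills across the concat boundary because the left factor accepts ε)
  (((aca?)*a)*c)* → new start has ε-edges to the inner start and to the new accept, so |ε-closure| = 2 + 5 = 7

7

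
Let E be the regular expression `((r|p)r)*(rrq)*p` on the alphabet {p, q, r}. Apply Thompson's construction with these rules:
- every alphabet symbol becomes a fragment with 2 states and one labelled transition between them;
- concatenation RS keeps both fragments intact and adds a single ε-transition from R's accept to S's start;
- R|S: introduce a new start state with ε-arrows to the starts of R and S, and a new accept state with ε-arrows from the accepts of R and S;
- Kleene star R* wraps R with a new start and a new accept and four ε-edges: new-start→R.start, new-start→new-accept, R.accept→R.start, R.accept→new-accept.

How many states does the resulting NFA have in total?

20

By structural recursion:
Each of the 7 symbol leaves contributes a 2-state fragment.
  r|p = 6 states
  (r|p)r = 8 states
  ((r|p)r)* = 10 states
  rrq = 6 states
  (rrq)* = 8 states
  ((r|p)r)*(rrq)*p = 20 states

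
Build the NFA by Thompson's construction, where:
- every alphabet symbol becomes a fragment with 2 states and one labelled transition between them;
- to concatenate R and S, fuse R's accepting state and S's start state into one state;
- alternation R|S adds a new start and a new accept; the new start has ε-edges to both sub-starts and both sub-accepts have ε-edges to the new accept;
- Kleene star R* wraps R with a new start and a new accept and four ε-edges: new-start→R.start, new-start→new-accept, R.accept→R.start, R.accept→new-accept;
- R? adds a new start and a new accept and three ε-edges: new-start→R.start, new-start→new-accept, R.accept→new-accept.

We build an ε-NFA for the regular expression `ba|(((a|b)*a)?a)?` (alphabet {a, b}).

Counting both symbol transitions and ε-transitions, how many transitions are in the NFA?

Bottom-up over the parse tree:
Each of the 6 symbol leaves contributes 1 transition (1 symbol, 0 ε).
  ba : 2 transitions (2 symbol, 0 ε)
  a|b : 6 transitions (2 symbol, 4 ε)
  (a|b)* : 10 transitions (2 symbol, 8 ε)
  (a|b)*a : 11 transitions (3 symbol, 8 ε)
  ((a|b)*a)? : 14 transitions (3 symbol, 11 ε)
  ((a|b)*a)?a : 15 transitions (4 symbol, 11 ε)
  (((a|b)*a)?a)? : 18 transitions (4 symbol, 14 ε)
  ba|(((a|b)*a)?a)? : 24 transitions (6 symbol, 18 ε)

24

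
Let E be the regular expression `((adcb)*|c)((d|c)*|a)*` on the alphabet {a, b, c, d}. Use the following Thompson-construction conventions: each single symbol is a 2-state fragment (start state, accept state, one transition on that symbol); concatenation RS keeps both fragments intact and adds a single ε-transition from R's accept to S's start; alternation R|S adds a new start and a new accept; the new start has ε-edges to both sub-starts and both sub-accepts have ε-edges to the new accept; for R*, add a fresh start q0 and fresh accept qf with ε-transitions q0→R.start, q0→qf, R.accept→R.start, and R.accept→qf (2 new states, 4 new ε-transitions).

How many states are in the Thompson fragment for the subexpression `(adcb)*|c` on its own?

14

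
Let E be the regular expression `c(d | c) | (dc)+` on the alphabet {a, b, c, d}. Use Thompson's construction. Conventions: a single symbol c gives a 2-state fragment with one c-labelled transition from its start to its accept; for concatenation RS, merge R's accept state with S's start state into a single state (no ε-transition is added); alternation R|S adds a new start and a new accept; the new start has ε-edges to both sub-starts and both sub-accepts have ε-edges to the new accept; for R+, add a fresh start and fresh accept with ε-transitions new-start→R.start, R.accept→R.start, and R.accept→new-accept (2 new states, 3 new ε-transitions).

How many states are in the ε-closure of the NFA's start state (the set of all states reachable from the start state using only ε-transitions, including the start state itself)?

Let C(F) = |ε-closure(F.start)| within fragment F, and note whether F accepts ε. Symbol fragments have C = 1 and do not accept ε. Then:
  d | c → |ε-closure| = 1 + 1 + 1 = 3 (the new accept is not ε-reachable since no branch accepts ε)
  c(d | c) → same as the first factor's closure: |ε-closure| = 1
  dc → |ε-closure| equals the left operand's closure size = 1 (its accept is not ε-reachable, so the closure stops there)
  (dc)+ → |ε-closure| = 1 + 1 = 2 (the body doesn't accept ε, so the new accept is not reached)
  c(d | c) | (dc)+ → |ε-closure| = 1 + 1 + 2 = 4 (the new accept is not ε-reachable since no branch accepts ε)

4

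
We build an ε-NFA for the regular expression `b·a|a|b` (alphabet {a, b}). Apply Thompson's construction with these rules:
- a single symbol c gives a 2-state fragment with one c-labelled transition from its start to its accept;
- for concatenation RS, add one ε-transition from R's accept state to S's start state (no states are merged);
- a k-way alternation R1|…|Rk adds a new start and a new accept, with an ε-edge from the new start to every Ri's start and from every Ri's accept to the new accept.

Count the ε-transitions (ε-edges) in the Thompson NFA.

Bottom-up over the parse tree:
Each of the 4 symbol leaves contributes 0 ε-transitions.
  b·a — 1 ε-transition
  b·a|a|b — 7 ε-transitions

7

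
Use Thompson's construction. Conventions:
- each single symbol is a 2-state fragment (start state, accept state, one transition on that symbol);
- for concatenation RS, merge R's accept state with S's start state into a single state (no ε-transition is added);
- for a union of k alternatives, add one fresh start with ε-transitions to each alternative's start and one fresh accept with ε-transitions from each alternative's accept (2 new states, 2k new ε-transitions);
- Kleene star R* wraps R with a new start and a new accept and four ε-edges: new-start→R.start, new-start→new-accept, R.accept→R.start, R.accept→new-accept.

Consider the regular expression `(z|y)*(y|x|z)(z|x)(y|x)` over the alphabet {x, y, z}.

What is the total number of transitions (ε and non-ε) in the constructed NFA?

31

Bottom-up over the parse tree:
Each of the 9 symbol leaves contributes 1 transition (1 symbol, 0 ε).
  z|y — 6 transitions (2 symbol, 4 ε)
  (z|y)* — 10 transitions (2 symbol, 8 ε)
  y|x|z — 9 transitions (3 symbol, 6 ε)
  z|x — 6 transitions (2 symbol, 4 ε)
  y|x — 6 transitions (2 symbol, 4 ε)
  (z|y)*(y|x|z)(z|x)(y|x) — 31 transitions (9 symbol, 22 ε)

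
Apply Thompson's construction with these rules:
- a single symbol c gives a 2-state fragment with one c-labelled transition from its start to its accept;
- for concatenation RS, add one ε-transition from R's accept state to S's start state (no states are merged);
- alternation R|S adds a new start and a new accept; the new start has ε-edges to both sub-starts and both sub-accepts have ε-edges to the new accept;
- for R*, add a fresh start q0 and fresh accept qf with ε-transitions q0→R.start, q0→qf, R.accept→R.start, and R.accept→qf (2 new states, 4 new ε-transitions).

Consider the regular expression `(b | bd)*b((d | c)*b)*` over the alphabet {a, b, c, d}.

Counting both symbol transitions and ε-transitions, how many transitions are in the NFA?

By structural recursion:
Each of the 7 symbol leaves contributes 1 transition (1 symbol, 0 ε).
  bd — 3 transitions (2 symbol, 1 ε)
  b | bd — 8 transitions (3 symbol, 5 ε)
  (b | bd)* — 12 transitions (3 symbol, 9 ε)
  d | c — 6 transitions (2 symbol, 4 ε)
  (d | c)* — 10 transitions (2 symbol, 8 ε)
  (d | c)*b — 12 transitions (3 symbol, 9 ε)
  ((d | c)*b)* — 16 transitions (3 symbol, 13 ε)
  (b | bd)*b((d | c)*b)* — 31 transitions (7 symbol, 24 ε)

31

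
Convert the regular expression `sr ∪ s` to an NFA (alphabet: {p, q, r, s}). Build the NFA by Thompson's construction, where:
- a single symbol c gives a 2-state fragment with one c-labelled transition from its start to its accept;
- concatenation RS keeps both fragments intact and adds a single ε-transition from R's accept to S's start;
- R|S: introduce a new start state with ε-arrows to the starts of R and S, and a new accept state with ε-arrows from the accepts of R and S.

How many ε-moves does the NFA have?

Bottom-up over the parse tree:
Each of the 3 symbol leaves contributes 0 ε-transitions.
  sr — 1 ε-transition
  sr ∪ s — 5 ε-transitions

5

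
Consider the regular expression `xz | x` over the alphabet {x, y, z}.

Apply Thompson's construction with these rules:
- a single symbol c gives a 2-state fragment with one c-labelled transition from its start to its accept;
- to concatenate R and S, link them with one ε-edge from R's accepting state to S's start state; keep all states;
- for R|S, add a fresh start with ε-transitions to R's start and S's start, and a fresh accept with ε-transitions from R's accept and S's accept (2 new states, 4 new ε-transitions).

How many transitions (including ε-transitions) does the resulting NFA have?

8

Building bottom-up:
Each of the 3 symbol leaves contributes 1 transition (1 symbol, 0 ε).
  xz → 3 transitions (2 symbol, 1 ε)
  xz | x → 8 transitions (3 symbol, 5 ε)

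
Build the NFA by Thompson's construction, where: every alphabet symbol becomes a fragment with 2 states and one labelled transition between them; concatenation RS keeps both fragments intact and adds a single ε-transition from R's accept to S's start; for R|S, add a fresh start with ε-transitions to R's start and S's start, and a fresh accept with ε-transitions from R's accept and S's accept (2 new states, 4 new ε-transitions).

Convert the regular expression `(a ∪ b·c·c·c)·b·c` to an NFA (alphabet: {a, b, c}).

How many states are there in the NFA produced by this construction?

16

Recursing over subexpressions:
Each of the 7 symbol leaves contributes a 2-state fragment.
  b·c·c·c = 8 states
  a ∪ b·c·c·c = 12 states
  (a ∪ b·c·c·c)·b·c = 16 states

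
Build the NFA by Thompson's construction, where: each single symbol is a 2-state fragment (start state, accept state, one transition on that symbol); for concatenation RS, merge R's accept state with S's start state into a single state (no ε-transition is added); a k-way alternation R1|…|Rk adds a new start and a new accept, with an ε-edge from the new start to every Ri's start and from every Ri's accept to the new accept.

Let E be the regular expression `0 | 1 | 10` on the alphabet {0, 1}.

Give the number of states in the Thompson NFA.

Building bottom-up:
Each of the 4 symbol leaves contributes a 2-state fragment.
  10 = 3 states
  0 | 1 | 10 = 9 states

9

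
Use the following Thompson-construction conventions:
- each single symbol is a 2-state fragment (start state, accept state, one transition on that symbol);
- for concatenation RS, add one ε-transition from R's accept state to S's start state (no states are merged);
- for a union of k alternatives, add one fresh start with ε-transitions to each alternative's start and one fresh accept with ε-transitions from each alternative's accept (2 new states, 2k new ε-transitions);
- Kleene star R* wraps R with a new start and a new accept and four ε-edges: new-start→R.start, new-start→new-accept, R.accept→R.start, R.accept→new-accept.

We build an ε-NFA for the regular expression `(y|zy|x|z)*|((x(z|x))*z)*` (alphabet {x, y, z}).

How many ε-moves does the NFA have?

31

Per subexpression:
Each of the 9 symbol leaves contributes 0 ε-transitions.
  zy — 1 ε-transition
  y|zy|x|z — 9 ε-transitions
  (y|zy|x|z)* — 13 ε-transitions
  z|x — 4 ε-transitions
  x(z|x) — 5 ε-transitions
  (x(z|x))* — 9 ε-transitions
  (x(z|x))*z — 10 ε-transitions
  ((x(z|x))*z)* — 14 ε-transitions
  (y|zy|x|z)*|((x(z|x))*z)* — 31 ε-transitions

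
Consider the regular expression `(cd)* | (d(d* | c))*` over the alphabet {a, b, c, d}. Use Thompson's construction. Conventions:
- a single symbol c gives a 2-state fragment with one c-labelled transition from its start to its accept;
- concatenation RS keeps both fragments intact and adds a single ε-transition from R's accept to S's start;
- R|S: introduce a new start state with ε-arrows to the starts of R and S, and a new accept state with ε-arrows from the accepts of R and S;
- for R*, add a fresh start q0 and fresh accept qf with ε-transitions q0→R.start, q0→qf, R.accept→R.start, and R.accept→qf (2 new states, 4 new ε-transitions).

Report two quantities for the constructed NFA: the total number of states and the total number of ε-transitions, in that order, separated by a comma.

20, 22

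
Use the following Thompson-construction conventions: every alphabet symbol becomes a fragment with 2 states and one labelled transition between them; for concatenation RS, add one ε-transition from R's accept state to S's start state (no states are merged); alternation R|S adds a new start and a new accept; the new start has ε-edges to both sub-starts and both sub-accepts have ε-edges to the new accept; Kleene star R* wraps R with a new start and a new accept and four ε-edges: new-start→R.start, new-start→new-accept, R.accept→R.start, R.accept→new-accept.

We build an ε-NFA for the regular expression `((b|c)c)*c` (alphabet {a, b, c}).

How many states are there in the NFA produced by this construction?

Building bottom-up:
Each of the 4 symbol leaves contributes a 2-state fragment.
  b|c : 6 states
  (b|c)c : 8 states
  ((b|c)c)* : 10 states
  ((b|c)c)*c : 12 states

12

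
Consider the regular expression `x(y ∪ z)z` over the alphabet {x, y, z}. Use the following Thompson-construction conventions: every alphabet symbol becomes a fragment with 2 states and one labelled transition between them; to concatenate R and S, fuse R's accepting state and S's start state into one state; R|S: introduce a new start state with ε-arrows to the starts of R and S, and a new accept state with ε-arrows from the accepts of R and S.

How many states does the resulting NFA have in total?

Per subexpression:
Each of the 4 symbol leaves contributes a 2-state fragment.
  y ∪ z → 6 states
  x(y ∪ z)z → 8 states

8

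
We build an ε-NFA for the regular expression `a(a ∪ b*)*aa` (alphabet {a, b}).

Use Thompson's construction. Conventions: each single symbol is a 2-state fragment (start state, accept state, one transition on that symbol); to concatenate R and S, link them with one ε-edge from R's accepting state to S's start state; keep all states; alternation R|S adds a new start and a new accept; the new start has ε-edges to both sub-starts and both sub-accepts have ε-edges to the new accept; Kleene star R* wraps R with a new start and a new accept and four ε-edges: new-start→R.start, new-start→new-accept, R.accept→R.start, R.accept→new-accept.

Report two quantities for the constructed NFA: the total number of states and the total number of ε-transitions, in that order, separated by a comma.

16, 15

Building bottom-up:
Each of the 5 symbol leaves contributes 2 states and 0 ε-transitions.
  b* — 4 states, 4 ε-transitions
  a ∪ b* — 8 states, 8 ε-transitions
  (a ∪ b*)* — 10 states, 12 ε-transitions
  a(a ∪ b*)*aa — 16 states, 15 ε-transitions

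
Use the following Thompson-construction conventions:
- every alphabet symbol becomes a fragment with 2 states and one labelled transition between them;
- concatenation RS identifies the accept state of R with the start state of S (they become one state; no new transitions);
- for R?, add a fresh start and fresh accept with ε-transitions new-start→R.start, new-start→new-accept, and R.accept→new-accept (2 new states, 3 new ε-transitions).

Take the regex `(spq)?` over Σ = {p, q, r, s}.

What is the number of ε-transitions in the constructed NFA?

3

By structural recursion:
Each of the 3 symbol leaves contributes 0 ε-transitions.
  spq — 0 ε-transitions
  (spq)? — 3 ε-transitions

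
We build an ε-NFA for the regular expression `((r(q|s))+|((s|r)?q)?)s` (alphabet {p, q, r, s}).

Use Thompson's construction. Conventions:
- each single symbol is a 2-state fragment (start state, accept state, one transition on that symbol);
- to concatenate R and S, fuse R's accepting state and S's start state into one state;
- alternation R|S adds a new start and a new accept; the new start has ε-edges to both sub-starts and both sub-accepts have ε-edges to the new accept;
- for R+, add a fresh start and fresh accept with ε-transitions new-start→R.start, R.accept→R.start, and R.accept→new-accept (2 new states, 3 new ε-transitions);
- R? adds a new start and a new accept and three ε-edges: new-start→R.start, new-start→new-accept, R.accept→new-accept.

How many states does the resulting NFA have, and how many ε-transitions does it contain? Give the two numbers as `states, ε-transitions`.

Recursing over subexpressions:
Each of the 7 symbol leaves contributes 2 states and 0 ε-transitions.
  q|s = 6 states, 4 ε-transitions
  r(q|s) = 7 states, 4 ε-transitions
  (r(q|s))+ = 9 states, 7 ε-transitions
  s|r = 6 states, 4 ε-transitions
  (s|r)? = 8 states, 7 ε-transitions
  (s|r)?q = 9 states, 7 ε-transitions
  ((s|r)?q)? = 11 states, 10 ε-transitions
  (r(q|s))+|((s|r)?q)? = 22 states, 21 ε-transitions
  ((r(q|s))+|((s|r)?q)?)s = 23 states, 21 ε-transitions

23, 21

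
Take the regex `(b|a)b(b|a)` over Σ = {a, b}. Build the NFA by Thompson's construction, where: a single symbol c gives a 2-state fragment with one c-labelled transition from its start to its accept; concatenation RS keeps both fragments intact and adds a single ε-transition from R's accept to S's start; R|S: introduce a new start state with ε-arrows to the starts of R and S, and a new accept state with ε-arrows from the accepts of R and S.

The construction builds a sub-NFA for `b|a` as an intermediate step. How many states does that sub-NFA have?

6

Fragment for `b|a`:
Each of the 2 symbol leaves contributes a 2-state fragment.
  b|a = 6 states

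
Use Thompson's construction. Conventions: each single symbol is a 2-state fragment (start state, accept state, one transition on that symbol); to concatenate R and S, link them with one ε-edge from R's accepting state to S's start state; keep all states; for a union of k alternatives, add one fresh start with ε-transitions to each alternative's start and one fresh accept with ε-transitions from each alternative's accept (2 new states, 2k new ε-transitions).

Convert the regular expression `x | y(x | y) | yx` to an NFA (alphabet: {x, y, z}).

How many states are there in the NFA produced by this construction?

By structural recursion:
Each of the 6 symbol leaves contributes a 2-state fragment.
  x | y → 6 states
  y(x | y) → 8 states
  yx → 4 states
  x | y(x | y) | yx → 16 states

16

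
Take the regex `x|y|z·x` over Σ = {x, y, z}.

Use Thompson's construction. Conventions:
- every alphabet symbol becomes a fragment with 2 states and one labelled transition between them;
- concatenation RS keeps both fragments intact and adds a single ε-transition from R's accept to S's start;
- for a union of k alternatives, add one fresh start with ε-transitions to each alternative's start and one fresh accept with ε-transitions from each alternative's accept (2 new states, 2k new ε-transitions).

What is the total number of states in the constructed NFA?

Building bottom-up:
Each of the 4 symbol leaves contributes a 2-state fragment.
  z·x = 4 states
  x|y|z·x = 10 states

10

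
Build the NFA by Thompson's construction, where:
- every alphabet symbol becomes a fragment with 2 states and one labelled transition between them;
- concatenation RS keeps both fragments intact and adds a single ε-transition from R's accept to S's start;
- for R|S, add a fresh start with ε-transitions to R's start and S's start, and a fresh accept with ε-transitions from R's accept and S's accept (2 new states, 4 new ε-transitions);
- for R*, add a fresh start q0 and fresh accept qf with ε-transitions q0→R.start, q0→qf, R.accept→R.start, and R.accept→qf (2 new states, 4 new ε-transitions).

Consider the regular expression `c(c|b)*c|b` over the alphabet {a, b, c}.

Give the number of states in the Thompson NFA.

Per subexpression:
Each of the 5 symbol leaves contributes a 2-state fragment.
  c|b = 6 states
  (c|b)* = 8 states
  c(c|b)*c = 12 states
  c(c|b)*c|b = 16 states

16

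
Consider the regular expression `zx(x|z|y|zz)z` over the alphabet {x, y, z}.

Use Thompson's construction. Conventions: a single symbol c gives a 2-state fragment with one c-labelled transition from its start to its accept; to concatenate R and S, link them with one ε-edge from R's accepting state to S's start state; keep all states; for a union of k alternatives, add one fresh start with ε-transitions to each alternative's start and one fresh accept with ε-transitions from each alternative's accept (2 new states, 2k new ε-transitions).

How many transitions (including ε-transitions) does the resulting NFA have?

20

Building bottom-up:
Each of the 8 symbol leaves contributes 1 transition (1 symbol, 0 ε).
  zz = 3 transitions (2 symbol, 1 ε)
  x|z|y|zz = 14 transitions (5 symbol, 9 ε)
  zx(x|z|y|zz)z = 20 transitions (8 symbol, 12 ε)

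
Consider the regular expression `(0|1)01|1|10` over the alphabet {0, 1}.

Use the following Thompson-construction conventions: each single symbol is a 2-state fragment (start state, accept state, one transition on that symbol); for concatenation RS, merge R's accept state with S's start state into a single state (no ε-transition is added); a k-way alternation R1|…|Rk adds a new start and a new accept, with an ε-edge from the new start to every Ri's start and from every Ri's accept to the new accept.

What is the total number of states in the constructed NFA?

Bottom-up over the parse tree:
Each of the 7 symbol leaves contributes a 2-state fragment.
  0|1 → 6 states
  (0|1)01 → 8 states
  10 → 3 states
  (0|1)01|1|10 → 15 states

15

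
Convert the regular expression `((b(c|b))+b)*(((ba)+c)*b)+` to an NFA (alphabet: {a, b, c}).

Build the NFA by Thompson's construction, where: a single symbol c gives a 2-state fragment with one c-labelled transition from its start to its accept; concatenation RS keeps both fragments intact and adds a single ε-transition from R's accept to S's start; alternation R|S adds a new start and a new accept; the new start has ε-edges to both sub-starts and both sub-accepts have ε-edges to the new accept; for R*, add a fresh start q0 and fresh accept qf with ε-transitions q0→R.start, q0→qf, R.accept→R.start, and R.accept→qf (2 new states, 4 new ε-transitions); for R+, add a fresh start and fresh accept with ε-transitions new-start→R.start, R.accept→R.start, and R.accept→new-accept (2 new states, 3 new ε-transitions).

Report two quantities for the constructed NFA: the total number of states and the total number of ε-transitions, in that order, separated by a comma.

28, 27

By structural recursion:
Each of the 8 symbol leaves contributes 2 states and 0 ε-transitions.
  c|b → 6 states, 4 ε-transitions
  b(c|b) → 8 states, 5 ε-transitions
  (b(c|b))+ → 10 states, 8 ε-transitions
  (b(c|b))+b → 12 states, 9 ε-transitions
  ((b(c|b))+b)* → 14 states, 13 ε-transitions
  ba → 4 states, 1 ε-transition
  (ba)+ → 6 states, 4 ε-transitions
  (ba)+c → 8 states, 5 ε-transitions
  ((ba)+c)* → 10 states, 9 ε-transitions
  ((ba)+c)*b → 12 states, 10 ε-transitions
  (((ba)+c)*b)+ → 14 states, 13 ε-transitions
  ((b(c|b))+b)*(((ba)+c)*b)+ → 28 states, 27 ε-transitions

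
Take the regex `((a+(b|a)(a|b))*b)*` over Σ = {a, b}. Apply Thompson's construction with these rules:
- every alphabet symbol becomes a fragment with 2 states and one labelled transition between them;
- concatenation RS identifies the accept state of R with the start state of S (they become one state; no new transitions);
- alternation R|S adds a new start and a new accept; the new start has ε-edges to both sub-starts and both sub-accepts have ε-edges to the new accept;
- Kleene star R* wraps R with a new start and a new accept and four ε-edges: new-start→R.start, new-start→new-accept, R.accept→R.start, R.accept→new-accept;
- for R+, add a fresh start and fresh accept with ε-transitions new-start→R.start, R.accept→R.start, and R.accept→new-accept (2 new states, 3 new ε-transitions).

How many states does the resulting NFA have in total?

19

Recursing over subexpressions:
Each of the 6 symbol leaves contributes a 2-state fragment.
  a+ = 4 states
  b|a = 6 states
  a|b = 6 states
  a+(b|a)(a|b) = 14 states
  (a+(b|a)(a|b))* = 16 states
  (a+(b|a)(a|b))*b = 17 states
  ((a+(b|a)(a|b))*b)* = 19 states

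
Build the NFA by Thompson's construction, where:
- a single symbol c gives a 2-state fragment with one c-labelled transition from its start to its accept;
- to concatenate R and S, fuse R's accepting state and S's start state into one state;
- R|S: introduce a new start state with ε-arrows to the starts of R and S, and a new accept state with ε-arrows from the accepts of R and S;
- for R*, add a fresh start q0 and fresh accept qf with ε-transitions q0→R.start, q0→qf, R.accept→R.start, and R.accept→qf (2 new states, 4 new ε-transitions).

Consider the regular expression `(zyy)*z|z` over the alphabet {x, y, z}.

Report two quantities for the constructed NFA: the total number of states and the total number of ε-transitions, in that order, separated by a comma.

Per subexpression:
Each of the 5 symbol leaves contributes 2 states and 0 ε-transitions.
  zyy = 4 states, 0 ε-transitions
  (zyy)* = 6 states, 4 ε-transitions
  (zyy)*z = 7 states, 4 ε-transitions
  (zyy)*z|z = 11 states, 8 ε-transitions

11, 8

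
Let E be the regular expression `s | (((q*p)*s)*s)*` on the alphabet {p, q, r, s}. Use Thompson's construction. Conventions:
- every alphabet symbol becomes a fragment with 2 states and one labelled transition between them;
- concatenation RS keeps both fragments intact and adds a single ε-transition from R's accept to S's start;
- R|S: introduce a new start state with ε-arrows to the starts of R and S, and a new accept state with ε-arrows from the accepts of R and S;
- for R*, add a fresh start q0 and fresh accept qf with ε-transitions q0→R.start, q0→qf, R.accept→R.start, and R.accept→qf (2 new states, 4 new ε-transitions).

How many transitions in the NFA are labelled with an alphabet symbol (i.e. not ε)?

5

By structural recursion:
Each of the 5 symbol leaves contributes exactly 1 symbol transition.
  q* : 1 symbol transition
  q*p : 2 symbol transitions
  (q*p)* : 2 symbol transitions
  (q*p)*s : 3 symbol transitions
  ((q*p)*s)* : 3 symbol transitions
  ((q*p)*s)*s : 4 symbol transitions
  (((q*p)*s)*s)* : 4 symbol transitions
  s | (((q*p)*s)*s)* : 5 symbol transitions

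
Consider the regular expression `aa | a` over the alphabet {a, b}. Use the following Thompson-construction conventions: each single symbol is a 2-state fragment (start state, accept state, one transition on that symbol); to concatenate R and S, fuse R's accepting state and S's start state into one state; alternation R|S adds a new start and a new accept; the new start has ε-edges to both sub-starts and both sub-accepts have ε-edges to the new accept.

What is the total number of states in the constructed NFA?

7

By structural recursion:
Each of the 3 symbol leaves contributes a 2-state fragment.
  aa = 3 states
  aa | a = 7 states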